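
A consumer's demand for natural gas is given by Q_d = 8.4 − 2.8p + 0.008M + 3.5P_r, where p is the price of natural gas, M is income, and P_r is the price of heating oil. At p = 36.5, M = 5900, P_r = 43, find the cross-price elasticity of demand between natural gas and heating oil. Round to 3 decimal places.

1.449

Q_d = 8.4 − 2.8(36.5) + 0.008(5900) + 3.5(43) = 8.4 − 102.2 + 47.2 + 150.5 = 103.9.
∂Q_d/∂P_r = +3.5, so E_xy = 3.5·(43/103.9) ≈ 1.449.
E_xy > 0: the goods are substitutes.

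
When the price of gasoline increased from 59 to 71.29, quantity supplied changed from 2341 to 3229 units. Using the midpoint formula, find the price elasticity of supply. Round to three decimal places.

%ΔQ = (3229 − 2341)/[(2341 + 3229)/2] = 888/2785 ≈ 0.3189.
%Δp = (71.29 − 59)/[(59 + 71.29)/2] = 12.29/65.145 ≈ 0.1887.
Arc elasticity E = %ΔQ/%Δp ≈ 0.3189/0.1887 ≈ 1.690.
|E| > 1: supply is elastic over this range.

1.690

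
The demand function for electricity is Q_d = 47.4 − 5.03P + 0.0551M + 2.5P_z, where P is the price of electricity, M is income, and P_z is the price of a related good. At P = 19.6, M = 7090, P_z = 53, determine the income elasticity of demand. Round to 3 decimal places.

0.828

Evaluating quantity at (P, M, P_z) gives Q_d = 47.4 − 5.03(19.6) + 0.0551(7090) + 2.5(53) = 47.4 − 98.588 + 390.659 + 132.5 = 471.971.
∂Q_d/∂M = +0.0551, so E_I = 0.0551·(7090/471.971) ≈ 0.828.
E_I ∈ (0,1): normal good (necessity).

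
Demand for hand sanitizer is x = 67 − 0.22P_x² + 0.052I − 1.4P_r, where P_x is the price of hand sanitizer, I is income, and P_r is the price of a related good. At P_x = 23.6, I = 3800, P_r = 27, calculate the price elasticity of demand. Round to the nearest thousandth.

-2.350

Substituting, x = 67 − 0.22(23.6)² + 0.052(3800) − 1.4(27) = 67 − 122.5312 + 197.6 − 37.8 = 104.2688.
∂x/∂P_x = −2·0.22·P_x = -10.384, so E_p = -10.384·(23.6/104.2688) ≈ -2.350.
|E_p| > 1: demand is elastic.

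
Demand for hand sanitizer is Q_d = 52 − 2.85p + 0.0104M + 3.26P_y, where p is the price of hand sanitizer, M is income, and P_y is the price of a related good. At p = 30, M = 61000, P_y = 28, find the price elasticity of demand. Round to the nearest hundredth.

-0.12

First evaluate Q_d: 52 − 2.85(30) + 0.0104(61000) + 3.26(28) = 52 − 85.5 + 634.4 + 91.28 = 692.18.
∂Q_d/∂p = −2.85, so E_p = (−2.85)·(30/692.18) ≈ -0.12.
|E_p| < 1: demand is inelastic.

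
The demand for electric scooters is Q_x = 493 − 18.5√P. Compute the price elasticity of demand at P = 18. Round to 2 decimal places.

-0.09

At P = 18, Q_x = 414.5111.
dQ_x/dP = −18.5/(2√P) = −18.5/(2·4.2426).
Point elasticity E = (dQ_x/dP)·(P/Q_x) = -2.1802 × 18/414.5111 ≈ -0.09.
|E| < 1, so demand is inelastic at this price.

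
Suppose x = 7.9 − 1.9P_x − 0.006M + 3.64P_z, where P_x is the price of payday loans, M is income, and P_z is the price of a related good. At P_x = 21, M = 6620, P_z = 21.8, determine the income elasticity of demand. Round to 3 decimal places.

Evaluating quantity at (P_x, M, P_z) gives x = 7.9 − 1.9(21) − 0.006(6620) + 3.64(21.8) = 7.9 − 39.9 − 39.72 + 79.352 = 7.632.
∂x/∂M = −0.006, so E_I = -0.006·(6620/7.632) ≈ -5.204.
E_I < 0: inferior good.

-5.204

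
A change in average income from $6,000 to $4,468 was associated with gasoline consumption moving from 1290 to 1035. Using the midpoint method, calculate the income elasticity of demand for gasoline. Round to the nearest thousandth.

%ΔQ = (1035 − 1290)/[(1290+1035)/2] = -255/1162.5 ≈ -0.2194.
%ΔY = (4,468 − 6,000)/[(6,000+4,468)/2] = -1532/5234 ≈ -0.2927.
E_I = %ΔQ/%ΔY ≈ 0.749.
E_I ∈ (0,1): normal good (necessity).

0.749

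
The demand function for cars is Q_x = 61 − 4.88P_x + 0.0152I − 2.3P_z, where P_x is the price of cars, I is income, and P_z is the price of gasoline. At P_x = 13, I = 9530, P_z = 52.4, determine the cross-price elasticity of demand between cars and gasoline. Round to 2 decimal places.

-5.50

At the given point, Q_x = 61 − 4.88(13) + 0.0152(9530) − 2.3(52.4) = 61 − 63.44 + 144.856 − 120.52 = 21.896.
∂Q_x/∂P_z = −2.3, so E_xy = -2.3·(52.4/21.896) ≈ -5.50.
E_xy < 0: the goods are complements.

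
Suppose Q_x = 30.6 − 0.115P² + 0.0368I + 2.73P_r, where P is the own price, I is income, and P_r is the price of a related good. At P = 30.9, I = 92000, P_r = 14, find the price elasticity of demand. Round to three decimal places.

-0.066

Evaluating quantity at (P, I, P_r) gives Q_x = 30.6 − 0.115(30.9)² + 0.0368(92000) + 2.73(14) = 30.6 − 109.8032 + 3385.6 + 38.22 = 3344.6169.
∂Q_x/∂P = −2·0.115·P = -7.107, so E_p = -7.107·(30.9/3344.6169) ≈ -0.066.
|E_p| < 1: demand is inelastic.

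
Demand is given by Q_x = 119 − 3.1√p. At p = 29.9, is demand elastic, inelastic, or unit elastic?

inelastic

At p = 29.9, Q_x = 102.0489.
dQ_x/dp = −3.1/(2√p) = −3.1/(2·5.4681).
Point elasticity E = (dQ_x/dp)·(p/Q_x) = -0.2835 × 29.9/102.0489 ≈ -0.083.
|E| ≈ 0.083 < 1, so demand is inelastic.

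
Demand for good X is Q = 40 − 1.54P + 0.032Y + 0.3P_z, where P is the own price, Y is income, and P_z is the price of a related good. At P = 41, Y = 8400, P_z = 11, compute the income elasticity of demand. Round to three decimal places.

At the given point, Q = 40 − 1.54(41) + 0.032(8400) + 0.3(11) = 40 − 63.14 + 268.8 + 3.3 = 248.96.
∂Q/∂Y = +0.032, so E_I = 0.032·(8400/248.96) ≈ 1.080.
E_I > 1: normal good (luxury).

1.080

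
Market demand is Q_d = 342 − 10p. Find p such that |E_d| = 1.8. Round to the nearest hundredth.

Set −bp/(a − bp) = −1.8 ⇒ bp = 1.8(a − bp) ⇒ bp(1+1.8) = 1.8·a.
p = 1.8·342/(10·2.8) ≈ 21.99.

21.99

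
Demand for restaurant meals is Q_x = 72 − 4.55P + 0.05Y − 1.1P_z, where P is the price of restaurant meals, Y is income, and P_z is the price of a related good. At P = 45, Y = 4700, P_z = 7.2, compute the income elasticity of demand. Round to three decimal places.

Q_x = 72 − 4.55(45) + 0.05(4700) − 1.1(7.2) = 72 − 204.75 + 235 − 7.92 = 94.33.
∂Q_x/∂Y = +0.05, so E_I = 0.05·(4700/94.33) ≈ 2.491.
E_I > 1: normal good (luxury).

2.491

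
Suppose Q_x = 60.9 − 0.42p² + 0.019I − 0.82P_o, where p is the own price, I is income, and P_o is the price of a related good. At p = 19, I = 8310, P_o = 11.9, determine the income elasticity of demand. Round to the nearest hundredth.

First evaluate Q_x: 60.9 − 0.42(19)² + 0.019(8310) − 0.82(11.9) = 60.9 − 151.62 + 157.89 − 9.758 = 57.412.
∂Q_x/∂I = +0.019, so E_I = 0.019·(8310/57.412) ≈ 2.75.
E_I > 1: normal good (luxury).

2.75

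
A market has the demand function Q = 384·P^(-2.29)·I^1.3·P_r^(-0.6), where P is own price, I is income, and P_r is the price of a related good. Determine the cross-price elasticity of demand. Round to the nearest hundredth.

-0.60

For a Cobb–Douglas (constant-elasticity) form Q = A·P_r^α·…, the elasticity with respect to P_r equals the exponent α at every point.
Here the exponent on P_r is -0.6, so the cross-price elasticity of demand is -0.60.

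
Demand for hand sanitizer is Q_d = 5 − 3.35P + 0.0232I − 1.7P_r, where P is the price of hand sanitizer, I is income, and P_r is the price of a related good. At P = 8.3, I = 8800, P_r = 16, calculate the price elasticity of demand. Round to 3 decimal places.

-0.180

At the given point, Q_d = 5 − 3.35(8.3) + 0.0232(8800) − 1.7(16) = 5 − 27.805 + 204.16 − 27.2 = 154.155.
∂Q_d/∂P = −3.35, so E_p = (−3.35)·(8.3/154.155) ≈ -0.180.
|E_p| < 1: demand is inelastic.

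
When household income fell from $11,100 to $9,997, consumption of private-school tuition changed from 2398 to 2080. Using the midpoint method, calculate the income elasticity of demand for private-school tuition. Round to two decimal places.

1.36

%ΔQ = (2080 − 2398)/[(2398+2080)/2] = -318/2239 ≈ -0.1420.
%ΔM = (9,997 − 11,100)/[(11,100+9,997)/2] = -1103/10548.5 ≈ -0.1046.
E_I = %ΔQ/%ΔM ≈ 1.36.
E_I > 1: normal good (luxury).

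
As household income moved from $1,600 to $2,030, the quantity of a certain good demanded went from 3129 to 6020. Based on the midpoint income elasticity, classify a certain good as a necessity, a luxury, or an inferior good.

luxury

%ΔQ = (6020 − 3129)/[(3129+6020)/2] = 2891/4574.5 ≈ 0.6320.
%ΔI = (2,030 − 1,600)/[(1,600+2,030)/2] = 430/1815 ≈ 0.2369.
E_I = %ΔQ/%ΔI ≈ 2.668.
E_I > 1: normal good (luxury).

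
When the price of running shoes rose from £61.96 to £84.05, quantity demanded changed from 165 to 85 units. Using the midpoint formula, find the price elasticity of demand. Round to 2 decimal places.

%ΔQ = (85 − 165)/[(165 + 85)/2] = -80/125 ≈ -0.6400.
%ΔP = (84.05 − 61.96)/[(61.96 + 84.05)/2] = 22.09/73.005 ≈ 0.3026.
Arc elasticity E = %ΔQ/%ΔP ≈ -0.6400/0.3026 ≈ -2.12.
|E| > 1: demand is elastic over this range.

-2.12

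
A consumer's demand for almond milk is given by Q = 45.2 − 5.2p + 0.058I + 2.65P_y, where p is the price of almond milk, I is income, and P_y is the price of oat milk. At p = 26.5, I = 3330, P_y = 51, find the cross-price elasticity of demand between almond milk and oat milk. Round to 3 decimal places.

0.573

Q = 45.2 − 5.2(26.5) + 0.058(3330) + 2.65(51) = 45.2 − 137.8 + 193.14 + 135.15 = 235.69.
∂Q/∂P_y = +2.65, so E_xy = 2.65·(51/235.69) ≈ 0.573.
E_xy > 0: the goods are substitutes.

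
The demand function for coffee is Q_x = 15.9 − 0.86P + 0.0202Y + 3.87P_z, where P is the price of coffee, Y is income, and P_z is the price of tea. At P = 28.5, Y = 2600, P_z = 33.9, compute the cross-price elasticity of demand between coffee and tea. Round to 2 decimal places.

At the given point, Q_x = 15.9 − 0.86(28.5) + 0.0202(2600) + 3.87(33.9) = 15.9 − 24.51 + 52.52 + 131.193 = 175.103.
∂Q_x/∂P_z = +3.87, so E_xy = 3.87·(33.9/175.103) ≈ 0.75.
E_xy > 0: the goods are substitutes.

0.75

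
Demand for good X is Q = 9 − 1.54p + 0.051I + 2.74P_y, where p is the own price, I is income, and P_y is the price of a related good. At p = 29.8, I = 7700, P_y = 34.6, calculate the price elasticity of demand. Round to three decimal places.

At the given point, Q = 9 − 1.54(29.8) + 0.051(7700) + 2.74(34.6) = 9 − 45.892 + 392.7 + 94.804 = 450.612.
∂Q/∂p = −1.54, so E_p = (−1.54)·(29.8/450.612) ≈ -0.102.
|E_p| < 1: demand is inelastic.

-0.102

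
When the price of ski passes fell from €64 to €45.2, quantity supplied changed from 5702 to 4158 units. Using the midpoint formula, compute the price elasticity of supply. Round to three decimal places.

0.910

%Δq = (4158 − 5702)/[(5702 + 4158)/2] = -1544/4930 ≈ -0.3132.
%ΔP = (45.2 − 64)/[(64 + 45.2)/2] = -18.8/54.6 ≈ -0.3443.
Arc elasticity E = %Δq/%ΔP ≈ -0.3132/-0.3443 ≈ 0.910.
|E| < 1: supply is inelastic over this range.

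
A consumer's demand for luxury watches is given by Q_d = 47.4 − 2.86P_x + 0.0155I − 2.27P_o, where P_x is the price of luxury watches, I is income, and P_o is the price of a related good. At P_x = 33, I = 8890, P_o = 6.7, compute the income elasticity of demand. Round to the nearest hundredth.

1.82

Substituting, Q_d = 47.4 − 2.86(33) + 0.0155(8890) − 2.27(6.7) = 47.4 − 94.38 + 137.795 − 15.209 = 75.606.
∂Q_d/∂I = +0.0155, so E_I = 0.0155·(8890/75.606) ≈ 1.82.
E_I > 1: normal good (luxury).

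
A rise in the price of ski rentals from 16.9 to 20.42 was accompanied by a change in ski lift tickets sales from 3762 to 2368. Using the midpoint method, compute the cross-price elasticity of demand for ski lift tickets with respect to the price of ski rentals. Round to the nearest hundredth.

%ΔQ_x = (2368 − 3762)/[(3762+2368)/2] = -1394/3065 ≈ -0.4548.
%ΔP_y = (20.42 − 16.9)/[(16.9+20.42)/2] ≈ 0.1886.
E_xy = -0.4548/0.1886 ≈ -2.41.
E_xy < 0, so ski lift tickets and ski rentals are complements.

-2.41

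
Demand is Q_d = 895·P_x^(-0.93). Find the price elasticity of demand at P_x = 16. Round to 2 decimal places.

-0.93

For a Cobb–Douglas (constant-elasticity) form Q_d = A·P_x^α·…, the elasticity with respect to P_x equals the exponent α at every point.
Here the exponent on P_x is -0.93, so the price elasticity of demand is -0.93.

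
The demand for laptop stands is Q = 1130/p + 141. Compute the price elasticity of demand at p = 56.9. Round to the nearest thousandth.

At p = 56.9, Q = 160.8594.
dQ/dp = −1130/p² = −0.349.
Point elasticity E = (dQ/dp)·(p/Q) = -0.349 × 56.9/160.8594 ≈ -0.123.
|E| < 1, so demand is inelastic at this price.

-0.123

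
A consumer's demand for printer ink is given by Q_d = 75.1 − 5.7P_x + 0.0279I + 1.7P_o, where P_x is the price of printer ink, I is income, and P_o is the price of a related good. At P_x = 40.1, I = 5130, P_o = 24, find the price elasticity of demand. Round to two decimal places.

First evaluate Q_d: 75.1 − 5.7(40.1) + 0.0279(5130) + 1.7(24) = 75.1 − 228.57 + 143.127 + 40.8 = 30.457.
∂Q_d/∂P_x = −5.7, so E_p = (−5.7)·(40.1/30.457) ≈ -7.50.
|E_p| > 1: demand is elastic.

-7.50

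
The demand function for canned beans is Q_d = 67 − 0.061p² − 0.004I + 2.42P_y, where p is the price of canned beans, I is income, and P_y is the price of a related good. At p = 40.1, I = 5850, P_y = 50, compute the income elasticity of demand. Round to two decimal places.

-0.35

Evaluating quantity at (p, I, P_y) gives Q_d = 67 − 0.061(40.1)² − 0.004(5850) + 2.42(50) = 67 − 98.0886 − 23.4 + 121 = 66.5114.
∂Q_d/∂I = −0.004, so E_I = -0.004·(5850/66.5114) ≈ -0.35.
E_I < 0: inferior good.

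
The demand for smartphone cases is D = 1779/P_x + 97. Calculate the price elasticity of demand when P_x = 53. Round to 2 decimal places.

-0.26

At P_x = 53, D = 130.566.
dD/dP_x = −1779/P_x² = −0.6333.
Point elasticity E = (dD/dP_x)·(P_x/D) = -0.6333 × 53/130.566 ≈ -0.26.
|E| < 1, so demand is inelastic at this price.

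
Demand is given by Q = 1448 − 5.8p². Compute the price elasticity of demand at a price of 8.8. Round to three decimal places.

-0.899

At p = 8.8, Q = 998.848.
dQ/dp = −2·5.8·p = −102.08.
Point elasticity E = (dQ/dp)·(p/Q) = -102.08 × 8.8/998.848 ≈ -0.899.
|E| < 1, so demand is inelastic at this price.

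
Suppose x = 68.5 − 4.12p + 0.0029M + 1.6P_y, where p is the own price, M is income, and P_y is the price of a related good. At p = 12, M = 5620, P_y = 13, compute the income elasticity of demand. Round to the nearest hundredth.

0.29

First evaluate x: 68.5 − 4.12(12) + 0.0029(5620) + 1.6(13) = 68.5 − 49.44 + 16.298 + 20.8 = 56.158.
∂x/∂M = +0.0029, so E_I = 0.0029·(5620/56.158) ≈ 0.29.
E_I ∈ (0,1): normal good (necessity).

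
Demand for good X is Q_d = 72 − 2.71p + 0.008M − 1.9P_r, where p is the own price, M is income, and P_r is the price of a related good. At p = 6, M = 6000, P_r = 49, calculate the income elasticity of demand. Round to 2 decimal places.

4.51

At the given point, Q_d = 72 − 2.71(6) + 0.008(6000) − 1.9(49) = 72 − 16.26 + 48 − 93.1 = 10.64.
∂Q_d/∂M = +0.008, so E_I = 0.008·(6000/10.64) ≈ 4.51.
E_I > 1: normal good (luxury).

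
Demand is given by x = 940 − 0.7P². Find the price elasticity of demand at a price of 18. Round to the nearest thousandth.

-0.636

At P = 18, x = 713.2.
dx/dP = −2·0.7·P = −25.2.
Point elasticity E = (dx/dP)·(P/x) = -25.2 × 18/713.2 ≈ -0.636.
|E| < 1, so demand is inelastic at this price.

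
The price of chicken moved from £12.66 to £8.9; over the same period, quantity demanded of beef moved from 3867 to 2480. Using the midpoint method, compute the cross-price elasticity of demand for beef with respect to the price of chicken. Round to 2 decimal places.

%ΔQ_x = (2480 − 3867)/[(3867+2480)/2] = -1387/3173.5 ≈ -0.4371.
%ΔP_y = (8.9 − 12.66)/[(12.66+8.9)/2] ≈ -0.3488.
E_xy = -0.4371/-0.3488 ≈ 1.25.
E_xy > 0, so beef and chicken are substitutes.

1.25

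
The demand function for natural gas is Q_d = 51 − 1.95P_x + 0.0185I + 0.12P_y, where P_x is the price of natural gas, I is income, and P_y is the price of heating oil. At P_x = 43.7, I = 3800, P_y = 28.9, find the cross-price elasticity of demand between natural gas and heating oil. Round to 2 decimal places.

Q_d = 51 − 1.95(43.7) + 0.0185(3800) + 0.12(28.9) = 51 − 85.215 + 70.3 + 3.468 = 39.553.
∂Q_d/∂P_y = +0.12, so E_xy = 0.12·(28.9/39.553) ≈ 0.09.
E_xy > 0: the goods are substitutes.

0.09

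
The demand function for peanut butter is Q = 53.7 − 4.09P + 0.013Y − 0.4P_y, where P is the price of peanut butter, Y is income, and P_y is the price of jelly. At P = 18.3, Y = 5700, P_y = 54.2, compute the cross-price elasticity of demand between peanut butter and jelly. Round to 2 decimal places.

Substituting, Q = 53.7 − 4.09(18.3) + 0.013(5700) − 0.4(54.2) = 53.7 − 74.847 + 74.1 − 21.68 = 31.273.
∂Q/∂P_y = −0.4, so E_xy = -0.4·(54.2/31.273) ≈ -0.69.
E_xy < 0: the goods are complements.

-0.69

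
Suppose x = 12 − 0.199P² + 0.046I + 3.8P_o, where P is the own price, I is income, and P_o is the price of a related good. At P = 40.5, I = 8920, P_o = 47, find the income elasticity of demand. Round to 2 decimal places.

1.49

Substituting, x = 12 − 0.199(40.5)² + 0.046(8920) + 3.8(47) = 12 − 326.4098 + 410.32 + 178.6 = 274.5103.
∂x/∂I = +0.046, so E_I = 0.046·(8920/274.5103) ≈ 1.49.
E_I > 1: normal good (luxury).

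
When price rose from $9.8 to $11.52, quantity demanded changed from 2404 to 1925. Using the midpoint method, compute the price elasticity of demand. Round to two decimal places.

%ΔQ = (1925 − 2404)/[(2404 + 1925)/2] = -479/2164.5 ≈ -0.2213.
%Δp = (11.52 − 9.8)/[(9.8 + 11.52)/2] = 1.72/10.66 ≈ 0.1614.
Arc elasticity E = %ΔQ/%Δp ≈ -0.2213/0.1614 ≈ -1.37.
|E| > 1: demand is elastic over this range.

-1.37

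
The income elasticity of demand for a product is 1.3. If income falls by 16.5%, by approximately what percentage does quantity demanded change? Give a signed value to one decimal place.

-21.5

%ΔQ ≈ E × %ΔI = (1.3) × (-16.5%) ≈ -21.5%.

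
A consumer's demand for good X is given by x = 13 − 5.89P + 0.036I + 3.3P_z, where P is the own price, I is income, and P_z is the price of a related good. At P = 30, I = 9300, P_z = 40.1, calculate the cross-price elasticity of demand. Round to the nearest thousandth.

Substituting, x = 13 − 5.89(30) + 0.036(9300) + 3.3(40.1) = 13 − 176.7 + 334.8 + 132.33 = 303.43.
∂x/∂P_z = +3.3, so E_xy = 3.3·(40.1/303.43) ≈ 0.436.
E_xy > 0: the goods are substitutes.

0.436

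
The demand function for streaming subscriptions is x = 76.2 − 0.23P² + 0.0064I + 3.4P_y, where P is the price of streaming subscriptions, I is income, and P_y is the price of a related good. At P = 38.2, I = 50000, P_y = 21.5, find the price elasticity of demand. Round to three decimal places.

-5.022

Evaluating quantity at (P, I, P_y) gives x = 76.2 − 0.23(38.2)² + 0.0064(50000) + 3.4(21.5) = 76.2 − 335.6252 + 320 + 73.1 = 133.6748.
∂x/∂P = −2·0.23·P = -17.572, so E_p = -17.572·(38.2/133.6748) ≈ -5.022.
|E_p| > 1: demand is elastic.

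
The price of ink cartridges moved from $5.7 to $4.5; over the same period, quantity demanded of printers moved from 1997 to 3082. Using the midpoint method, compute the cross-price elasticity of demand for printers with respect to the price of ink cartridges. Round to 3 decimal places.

-1.816

%ΔQ_x = (3082 − 1997)/[(1997+3082)/2] = 1085/2539.5 ≈ 0.4272.
%ΔP_y = (4.5 − 5.7)/[(5.7+4.5)/2] ≈ -0.2353.
E_xy = 0.4272/-0.2353 ≈ -1.816.
E_xy < 0, so printers and ink cartridges are complements.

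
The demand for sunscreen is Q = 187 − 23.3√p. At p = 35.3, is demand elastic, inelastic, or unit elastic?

elastic

At p = 35.3, Q = 48.5658.
dQ/dp = −23.3/(2√p) = −23.3/(2·5.9414).
Point elasticity E = (dQ/dp)·(p/Q) = -1.9608 × 35.3/48.5658 ≈ -1.425.
|E| ≈ 1.425 > 1, so demand is elastic.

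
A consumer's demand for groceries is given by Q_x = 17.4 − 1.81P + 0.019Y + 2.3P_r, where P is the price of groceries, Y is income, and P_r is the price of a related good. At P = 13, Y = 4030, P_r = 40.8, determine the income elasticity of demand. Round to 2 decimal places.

Substituting, Q_x = 17.4 − 1.81(13) + 0.019(4030) + 2.3(40.8) = 17.4 − 23.53 + 76.57 + 93.84 = 164.28.
∂Q_x/∂Y = +0.019, so E_I = 0.019·(4030/164.28) ≈ 0.47.
E_I ∈ (0,1): normal good (necessity).

0.47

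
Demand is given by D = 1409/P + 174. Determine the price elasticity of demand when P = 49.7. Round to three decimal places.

-0.140

At P = 49.7, D = 202.3501.
dD/dP = −1409/P² = −0.5704.
Point elasticity E = (dD/dP)·(P/D) = -0.5704 × 49.7/202.3501 ≈ -0.140.
|E| < 1, so demand is inelastic at this price.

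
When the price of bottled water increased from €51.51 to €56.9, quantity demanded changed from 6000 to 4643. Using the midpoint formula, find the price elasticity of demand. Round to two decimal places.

-2.56

%Δq = (4643 − 6000)/[(6000 + 4643)/2] = -1357/5321.5 ≈ -0.2550.
%ΔP = (56.9 − 51.51)/[(51.51 + 56.9)/2] = 5.39/54.205 ≈ 0.0994.
Arc elasticity E = %Δq/%ΔP ≈ -0.2550/0.0994 ≈ -2.56.
|E| > 1: demand is elastic over this range.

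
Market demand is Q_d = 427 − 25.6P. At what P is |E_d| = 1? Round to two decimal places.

8.34

For linear demand Q_d = a − bP, E = −bP/(a − bP). |E| = 1 ⇒ bP = a − bP ⇒ P = a/(2b).
P = 427/(2·25.6) ≈ 8.34.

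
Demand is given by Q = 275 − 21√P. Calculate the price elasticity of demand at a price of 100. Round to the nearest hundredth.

At P = 100, Q = 65.
dQ/dP = −21/(2√P) = −21/(2·10).
Point elasticity E = (dQ/dP)·(P/Q) = -1.05 × 100/65 ≈ -1.62.
|E| > 1, so demand is elastic at this price.

-1.62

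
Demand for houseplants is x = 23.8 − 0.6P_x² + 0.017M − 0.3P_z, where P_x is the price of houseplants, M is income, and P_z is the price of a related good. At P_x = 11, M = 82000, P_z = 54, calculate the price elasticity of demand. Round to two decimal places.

Substituting, x = 23.8 − 0.6(11)² + 0.017(82000) − 0.3(54) = 23.8 − 72.6 + 1394 − 16.2 = 1329.
∂x/∂P_x = −2·0.6·P_x = -13.2, so E_p = -13.2·(11/1329) ≈ -0.11.
|E_p| < 1: demand is inelastic.

-0.11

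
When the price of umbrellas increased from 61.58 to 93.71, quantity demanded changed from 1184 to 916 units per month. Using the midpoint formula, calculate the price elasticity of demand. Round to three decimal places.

%ΔQ = (916 − 1184)/[(1184 + 916)/2] = -268/1050 ≈ -0.2552.
%Δp = (93.71 − 61.58)/[(61.58 + 93.71)/2] = 32.13/77.645 ≈ 0.4138.
Arc elasticity E = %ΔQ/%Δp ≈ -0.2552/0.4138 ≈ -0.617.
|E| < 1: demand is inelastic over this range.

-0.617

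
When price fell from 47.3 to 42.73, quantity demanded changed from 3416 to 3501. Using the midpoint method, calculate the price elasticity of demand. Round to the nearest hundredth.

-0.24

%ΔQ = (3501 − 3416)/[(3416 + 3501)/2] = 85/3458.5 ≈ 0.0246.
%Δp = (42.73 − 47.3)/[(47.3 + 42.73)/2] = -4.57/45.015 ≈ -0.1015.
Arc elasticity E = %ΔQ/%Δp ≈ 0.0246/-0.1015 ≈ -0.24.
|E| < 1: demand is inelastic over this range.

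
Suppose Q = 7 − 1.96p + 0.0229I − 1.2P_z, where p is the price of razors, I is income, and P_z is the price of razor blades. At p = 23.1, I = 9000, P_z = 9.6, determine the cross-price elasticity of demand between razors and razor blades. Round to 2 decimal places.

Q = 7 − 1.96(23.1) + 0.0229(9000) − 1.2(9.6) = 7 − 45.276 + 206.1 − 11.52 = 156.304.
∂Q/∂P_z = −1.2, so E_xy = -1.2·(9.6/156.304) ≈ -0.07.
E_xy < 0: the goods are complements.

-0.07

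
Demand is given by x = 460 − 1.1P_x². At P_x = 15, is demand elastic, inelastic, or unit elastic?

elastic

At P_x = 15, x = 212.5.
dx/dP_x = −2·1.1·P_x = −33.
Point elasticity E = (dx/dP_x)·(P_x/x) = -33 × 15/212.5 ≈ -2.329.
|E| ≈ 2.329 > 1, so demand is elastic.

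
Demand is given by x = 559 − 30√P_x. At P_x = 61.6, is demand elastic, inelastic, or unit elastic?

At P_x = 61.6, x = 323.543.
dx/dP_x = −30/(2√P_x) = −30/(2·7.8486).
Point elasticity E = (dx/dP_x)·(P_x/x) = -1.9112 × 61.6/323.543 ≈ -0.364.
|E| ≈ 0.364 < 1, so demand is inelastic.

inelastic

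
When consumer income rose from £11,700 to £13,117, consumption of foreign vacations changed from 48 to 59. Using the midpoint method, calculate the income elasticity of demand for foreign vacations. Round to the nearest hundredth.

1.80

%ΔQ = (59 − 48)/[(48+59)/2] = 11/53.5 ≈ 0.2056.
%ΔM = (13,117 − 11,700)/[(11,700+13,117)/2] = 1417/12408.5 ≈ 0.1142.
E_I = %ΔQ/%ΔM ≈ 1.80.
E_I > 1: normal good (luxury).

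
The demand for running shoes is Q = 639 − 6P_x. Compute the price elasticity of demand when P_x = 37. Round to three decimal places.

At P_x = 37, Q = 417.
dQ/dP_x = −6.
Point elasticity E = (dQ/dP_x)·(P_x/Q) = -6 × 37/417 ≈ -0.532.
|E| < 1, so demand is inelastic at this price.

-0.532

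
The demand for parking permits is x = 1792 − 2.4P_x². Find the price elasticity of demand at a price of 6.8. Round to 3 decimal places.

-0.132

At P_x = 6.8, x = 1681.024.
dx/dP_x = −2·2.4·P_x = −32.64.
Point elasticity E = (dx/dP_x)·(P_x/x) = -32.64 × 6.8/1681.024 ≈ -0.132.
|E| < 1, so demand is inelastic at this price.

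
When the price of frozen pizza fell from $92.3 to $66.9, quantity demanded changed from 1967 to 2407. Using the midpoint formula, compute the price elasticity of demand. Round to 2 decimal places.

%ΔQ = (2407 − 1967)/[(1967 + 2407)/2] = 440/2187 ≈ 0.2012.
%Δp = (66.9 − 92.3)/[(92.3 + 66.9)/2] = -25.4/79.6 ≈ -0.3191.
Arc elasticity E = %ΔQ/%Δp ≈ 0.2012/-0.3191 ≈ -0.63.
|E| < 1: demand is inelastic over this range.

-0.63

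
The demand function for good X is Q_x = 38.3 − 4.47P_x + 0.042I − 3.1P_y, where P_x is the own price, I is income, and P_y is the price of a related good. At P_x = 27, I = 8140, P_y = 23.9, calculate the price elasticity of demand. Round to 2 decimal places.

First evaluate Q_x: 38.3 − 4.47(27) + 0.042(8140) − 3.1(23.9) = 38.3 − 120.69 + 341.88 − 74.09 = 185.4.
∂Q_x/∂P_x = −4.47, so E_p = (−4.47)·(27/185.4) ≈ -0.65.
|E_p| < 1: demand is inelastic.

-0.65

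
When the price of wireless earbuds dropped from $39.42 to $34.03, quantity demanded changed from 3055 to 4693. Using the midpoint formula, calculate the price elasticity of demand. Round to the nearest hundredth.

%ΔQ = (4693 − 3055)/[(3055 + 4693)/2] = 1638/3874 ≈ 0.4228.
%Δp = (34.03 − 39.42)/[(39.42 + 34.03)/2] = -5.39/36.725 ≈ -0.1468.
Arc elasticity E = %ΔQ/%Δp ≈ 0.4228/-0.1468 ≈ -2.88.
|E| > 1: demand is elastic over this range.

-2.88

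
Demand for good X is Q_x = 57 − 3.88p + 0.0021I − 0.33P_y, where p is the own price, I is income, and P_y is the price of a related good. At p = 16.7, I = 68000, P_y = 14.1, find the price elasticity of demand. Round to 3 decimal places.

Q_x = 57 − 3.88(16.7) + 0.0021(68000) − 0.33(14.1) = 57 − 64.796 + 142.8 − 4.653 = 130.351.
∂Q_x/∂p = −3.88, so E_p = (−3.88)·(16.7/130.351) ≈ -0.497.
|E_p| < 1: demand is inelastic.

-0.497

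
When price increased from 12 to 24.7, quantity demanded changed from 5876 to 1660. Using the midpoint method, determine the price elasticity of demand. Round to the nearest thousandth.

%Δq = (1660 − 5876)/[(5876 + 1660)/2] = -4216/3768 ≈ -1.1189.
%ΔP = (24.7 − 12)/[(12 + 24.7)/2] = 12.7/18.35 ≈ 0.6921.
Arc elasticity E = %Δq/%ΔP ≈ -1.1189/0.6921 ≈ -1.617.
|E| > 1: demand is elastic over this range.

-1.617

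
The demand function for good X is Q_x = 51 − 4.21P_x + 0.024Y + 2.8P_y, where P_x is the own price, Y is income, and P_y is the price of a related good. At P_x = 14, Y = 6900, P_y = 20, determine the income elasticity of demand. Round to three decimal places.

0.775

First evaluate Q_x: 51 − 4.21(14) + 0.024(6900) + 2.8(20) = 51 − 58.94 + 165.6 + 56 = 213.66.
∂Q_x/∂Y = +0.024, so E_I = 0.024·(6900/213.66) ≈ 0.775.
E_I ∈ (0,1): normal good (necessity).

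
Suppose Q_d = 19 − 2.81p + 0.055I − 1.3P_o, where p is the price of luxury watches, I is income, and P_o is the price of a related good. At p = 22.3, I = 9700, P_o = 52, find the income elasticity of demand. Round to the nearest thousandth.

Evaluating quantity at (p, I, P_o) gives Q_d = 19 − 2.81(22.3) + 0.055(9700) − 1.3(52) = 19 − 62.663 + 533.5 − 67.6 = 422.237.
∂Q_d/∂I = +0.055, so E_I = 0.055·(9700/422.237) ≈ 1.264.
E_I > 1: normal good (luxury).

1.264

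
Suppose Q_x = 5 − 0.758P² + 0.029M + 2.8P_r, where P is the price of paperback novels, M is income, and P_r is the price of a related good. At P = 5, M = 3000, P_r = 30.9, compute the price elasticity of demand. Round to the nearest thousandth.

At the given point, Q_x = 5 − 0.758(5)² + 0.029(3000) + 2.8(30.9) = 5 − 18.95 + 87 + 86.52 = 159.57.
∂Q_x/∂P = −2·0.758·P = -7.58, so E_p = -7.58·(5/159.57) ≈ -0.238.
|E_p| < 1: demand is inelastic.

-0.238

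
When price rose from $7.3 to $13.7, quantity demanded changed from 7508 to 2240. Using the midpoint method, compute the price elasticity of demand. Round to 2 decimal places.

-1.77

%ΔQ = (2240 − 7508)/[(7508 + 2240)/2] = -5268/4874 ≈ -1.0808.
%Δp = (13.7 − 7.3)/[(7.3 + 13.7)/2] = 6.4/10.5 ≈ 0.6095.
Arc elasticity E = %ΔQ/%Δp ≈ -1.0808/0.6095 ≈ -1.77.
|E| > 1: demand is elastic over this range.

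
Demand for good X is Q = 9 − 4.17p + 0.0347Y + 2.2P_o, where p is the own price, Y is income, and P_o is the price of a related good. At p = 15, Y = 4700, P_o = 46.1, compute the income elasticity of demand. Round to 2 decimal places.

First evaluate Q: 9 − 4.17(15) + 0.0347(4700) + 2.2(46.1) = 9 − 62.55 + 163.09 + 101.42 = 210.96.
∂Q/∂Y = +0.0347, so E_I = 0.0347·(4700/210.96) ≈ 0.77.
E_I ∈ (0,1): normal good (necessity).

0.77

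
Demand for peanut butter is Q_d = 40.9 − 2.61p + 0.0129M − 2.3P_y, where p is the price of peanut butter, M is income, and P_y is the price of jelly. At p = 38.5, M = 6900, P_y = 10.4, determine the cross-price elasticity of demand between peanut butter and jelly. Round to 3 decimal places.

Substituting, Q_d = 40.9 − 2.61(38.5) + 0.0129(6900) − 2.3(10.4) = 40.9 − 100.485 + 89.01 − 23.92 = 5.505.
∂Q_d/∂P_y = −2.3, so E_xy = -2.3·(10.4/5.505) ≈ -4.345.
E_xy < 0: the goods are complements.

-4.345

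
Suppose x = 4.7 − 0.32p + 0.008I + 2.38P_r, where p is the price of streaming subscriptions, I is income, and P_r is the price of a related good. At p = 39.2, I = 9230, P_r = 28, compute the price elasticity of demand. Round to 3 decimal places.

-0.095

x = 4.7 − 0.32(39.2) + 0.008(9230) + 2.38(28) = 4.7 − 12.544 + 73.84 + 66.64 = 132.636.
∂x/∂p = −0.32, so E_p = (−0.32)·(39.2/132.636) ≈ -0.095.
|E_p| < 1: demand is inelastic.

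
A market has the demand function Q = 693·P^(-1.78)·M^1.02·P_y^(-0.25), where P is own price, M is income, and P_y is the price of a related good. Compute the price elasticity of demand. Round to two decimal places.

For a Cobb–Douglas (constant-elasticity) form Q = A·P^α·…, the elasticity with respect to P equals the exponent α at every point.
Here the exponent on P is -1.78, so the price elasticity of demand is -1.78.

-1.78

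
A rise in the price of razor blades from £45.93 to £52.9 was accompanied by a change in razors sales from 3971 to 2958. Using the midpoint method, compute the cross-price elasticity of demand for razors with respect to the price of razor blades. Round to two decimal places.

-2.07

%ΔQ_x = (2958 − 3971)/[(3971+2958)/2] = -1013/3464.5 ≈ -0.2924.
%ΔP_y = (52.9 − 45.93)/[(45.93+52.9)/2] ≈ 0.1411.
E_xy = -0.2924/0.1411 ≈ -2.07.
E_xy < 0, so razors and razor blades are complements.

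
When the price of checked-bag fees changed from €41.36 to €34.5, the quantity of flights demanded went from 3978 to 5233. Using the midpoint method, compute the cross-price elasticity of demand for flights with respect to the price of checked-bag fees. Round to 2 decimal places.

%ΔQ_x = (5233 − 3978)/[(3978+5233)/2] = 1255/4605.5 ≈ 0.2725.
%ΔP_y = (34.5 − 41.36)/[(41.36+34.5)/2] ≈ -0.1809.
E_xy = 0.2725/-0.1809 ≈ -1.51.
E_xy < 0, so flights and checked-bag fees are complements.

-1.51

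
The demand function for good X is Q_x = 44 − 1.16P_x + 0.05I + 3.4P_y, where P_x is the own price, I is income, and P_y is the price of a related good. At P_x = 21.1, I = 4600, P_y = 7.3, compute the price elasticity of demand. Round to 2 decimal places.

-0.09

At the given point, Q_x = 44 − 1.16(21.1) + 0.05(4600) + 3.4(7.3) = 44 − 24.476 + 230 + 24.82 = 274.344.
∂Q_x/∂P_x = −1.16, so E_p = (−1.16)·(21.1/274.344) ≈ -0.09.
|E_p| < 1: demand is inelastic.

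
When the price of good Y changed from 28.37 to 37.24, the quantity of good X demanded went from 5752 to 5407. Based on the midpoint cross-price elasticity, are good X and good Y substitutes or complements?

complements

%ΔQ_x = (5407 − 5752)/[(5752+5407)/2] = -345/5579.5 ≈ -0.0618.
%ΔP_y = (37.24 − 28.37)/[(28.37+37.24)/2] ≈ 0.2704.
E_xy = -0.0618/0.2704 ≈ -0.229.
E_xy < 0, so the goods are complements.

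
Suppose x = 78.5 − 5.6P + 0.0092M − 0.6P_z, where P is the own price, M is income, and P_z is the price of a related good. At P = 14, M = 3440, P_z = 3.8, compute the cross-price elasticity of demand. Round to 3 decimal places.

Substituting, x = 78.5 − 5.6(14) + 0.0092(3440) − 0.6(3.8) = 78.5 − 78.4 + 31.648 − 2.28 = 29.468.
∂x/∂P_z = −0.6, so E_xy = -0.6·(3.8/29.468) ≈ -0.077.
E_xy < 0: the goods are complements.

-0.077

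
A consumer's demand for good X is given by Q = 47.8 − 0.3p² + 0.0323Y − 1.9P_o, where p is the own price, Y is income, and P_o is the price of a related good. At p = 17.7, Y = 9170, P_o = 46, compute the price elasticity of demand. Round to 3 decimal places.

-1.156

Evaluating quantity at (p, Y, P_o) gives Q = 47.8 − 0.3(17.7)² + 0.0323(9170) − 1.9(46) = 47.8 − 93.987 + 296.191 − 87.4 = 162.604.
∂Q/∂p = −2·0.3·p = -10.62, so E_p = -10.62·(17.7/162.604) ≈ -1.156.
|E_p| > 1: demand is elastic.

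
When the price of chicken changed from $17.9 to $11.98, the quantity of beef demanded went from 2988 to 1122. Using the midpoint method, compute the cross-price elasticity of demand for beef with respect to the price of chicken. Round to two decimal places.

%ΔQ_x = (1122 − 2988)/[(2988+1122)/2] = -1866/2055 ≈ -0.9080.
%ΔP_y = (11.98 − 17.9)/[(17.9+11.98)/2] ≈ -0.3963.
E_xy = -0.9080/-0.3963 ≈ 2.29.
E_xy > 0, so beef and chicken are substitutes.

2.29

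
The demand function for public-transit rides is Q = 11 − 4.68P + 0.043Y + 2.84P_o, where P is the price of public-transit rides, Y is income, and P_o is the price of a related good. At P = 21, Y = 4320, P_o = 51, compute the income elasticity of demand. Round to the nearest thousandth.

0.763

At the given point, Q = 11 − 4.68(21) + 0.043(4320) + 2.84(51) = 11 − 98.28 + 185.76 + 144.84 = 243.32.
∂Q/∂Y = +0.043, so E_I = 0.043·(4320/243.32) ≈ 0.763.
E_I ∈ (0,1): normal good (necessity).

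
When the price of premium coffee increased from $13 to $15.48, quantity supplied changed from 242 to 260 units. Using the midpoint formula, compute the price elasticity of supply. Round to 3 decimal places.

0.412

%Δq = (260 − 242)/[(242 + 260)/2] = 18/251 ≈ 0.0717.
%ΔP = (15.48 − 13)/[(13 + 15.48)/2] = 2.48/14.24 ≈ 0.1742.
Arc elasticity E = %Δq/%ΔP ≈ 0.0717/0.1742 ≈ 0.412.
|E| < 1: supply is inelastic over this range.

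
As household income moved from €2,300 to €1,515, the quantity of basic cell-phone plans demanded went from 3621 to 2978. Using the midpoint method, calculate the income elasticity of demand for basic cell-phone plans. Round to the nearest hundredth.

%ΔQ = (2978 − 3621)/[(3621+2978)/2] = -643/3299.5 ≈ -0.1949.
%ΔI = (1,515 − 2,300)/[(2,300+1,515)/2] = -785/1907.5 ≈ -0.4115.
E_I = %ΔQ/%ΔI ≈ 0.47.
E_I ∈ (0,1): normal good (necessity).

0.47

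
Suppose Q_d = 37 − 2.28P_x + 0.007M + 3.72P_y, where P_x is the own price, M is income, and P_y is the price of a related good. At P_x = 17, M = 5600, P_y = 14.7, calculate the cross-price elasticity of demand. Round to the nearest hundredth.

Substituting, Q_d = 37 − 2.28(17) + 0.007(5600) + 3.72(14.7) = 37 − 38.76 + 39.2 + 54.684 = 92.124.
∂Q_d/∂P_y = +3.72, so E_xy = 3.72·(14.7/92.124) ≈ 0.59.
E_xy > 0: the goods are substitutes.

0.59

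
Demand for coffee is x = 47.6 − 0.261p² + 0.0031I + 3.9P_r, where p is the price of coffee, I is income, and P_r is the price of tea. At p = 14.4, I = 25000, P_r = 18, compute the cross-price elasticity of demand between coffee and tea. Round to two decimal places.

0.50

Substituting, x = 47.6 − 0.261(14.4)² + 0.0031(25000) + 3.9(18) = 47.6 − 54.121 + 77.5 + 70.2 = 141.179.
∂x/∂P_r = +3.9, so E_xy = 3.9·(18/141.179) ≈ 0.50.
E_xy > 0: the goods are substitutes.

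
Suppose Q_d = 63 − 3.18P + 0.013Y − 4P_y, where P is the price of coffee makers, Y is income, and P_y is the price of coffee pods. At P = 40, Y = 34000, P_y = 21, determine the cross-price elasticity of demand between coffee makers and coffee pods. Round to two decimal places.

At the given point, Q_d = 63 − 3.18(40) + 0.013(34000) − 4(21) = 63 − 127.2 + 442 − 84 = 293.8.
∂Q_d/∂P_y = −4, so E_xy = -4·(21/293.8) ≈ -0.29.
E_xy < 0: the goods are complements.

-0.29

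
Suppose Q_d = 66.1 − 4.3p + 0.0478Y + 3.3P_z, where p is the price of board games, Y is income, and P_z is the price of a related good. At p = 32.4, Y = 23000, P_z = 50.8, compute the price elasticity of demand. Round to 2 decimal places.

-0.12

First evaluate Q_d: 66.1 − 4.3(32.4) + 0.0478(23000) + 3.3(50.8) = 66.1 − 139.32 + 1099.4 + 167.64 = 1193.82.
∂Q_d/∂p = −4.3, so E_p = (−4.3)·(32.4/1193.82) ≈ -0.12.
|E_p| < 1: demand is inelastic.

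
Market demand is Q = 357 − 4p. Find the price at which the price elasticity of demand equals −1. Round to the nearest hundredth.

For linear demand Q = a − bp, E = −bp/(a − bp). |E| = 1 ⇒ bp = a − bp ⇒ p = a/(2b).
p = 357/(2·4) ≈ 44.63.

44.63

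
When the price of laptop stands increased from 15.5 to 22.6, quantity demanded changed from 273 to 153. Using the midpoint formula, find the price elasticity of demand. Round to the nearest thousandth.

-1.512

%Δq = (153 − 273)/[(273 + 153)/2] = -120/213 ≈ -0.5634.
%ΔP = (22.6 − 15.5)/[(15.5 + 22.6)/2] = 7.1/19.05 ≈ 0.3727.
Arc elasticity E = %Δq/%ΔP ≈ -0.5634/0.3727 ≈ -1.512.
|E| > 1: demand is elastic over this range.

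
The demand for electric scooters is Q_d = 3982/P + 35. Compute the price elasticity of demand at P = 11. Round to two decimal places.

-0.91

At P = 11, Q_d = 397.
dQ_d/dP = −3982/P² = −32.9091.
Point elasticity E = (dQ_d/dP)·(P/Q_d) = -32.9091 × 11/397 ≈ -0.91.
|E| < 1, so demand is inelastic at this price.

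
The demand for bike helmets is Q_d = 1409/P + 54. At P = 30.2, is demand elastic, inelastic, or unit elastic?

inelastic

At P = 30.2, Q_d = 100.6556.
dQ_d/dP = −1409/P² = −1.5449.
Point elasticity E = (dQ_d/dP)·(P/Q_d) = -1.5449 × 30.2/100.6556 ≈ -0.464.
|E| ≈ 0.464 < 1, so demand is inelastic.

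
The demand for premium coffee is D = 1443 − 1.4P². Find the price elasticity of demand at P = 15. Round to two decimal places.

-0.56

At P = 15, D = 1128.
dD/dP = −2·1.4·P = −42.
Point elasticity E = (dD/dP)·(P/D) = -42 × 15/1128 ≈ -0.56.
|E| < 1, so demand is inelastic at this price.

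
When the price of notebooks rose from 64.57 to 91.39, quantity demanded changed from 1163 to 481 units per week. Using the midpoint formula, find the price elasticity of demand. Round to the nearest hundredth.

-2.41

%Δq = (481 − 1163)/[(1163 + 481)/2] = -682/822 ≈ -0.8297.
%Δp = (91.39 − 64.57)/[(64.57 + 91.39)/2] = 26.82/77.98 ≈ 0.3439.
Arc elasticity E = %Δq/%Δp ≈ -0.8297/0.3439 ≈ -2.41.
|E| > 1: demand is elastic over this range.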